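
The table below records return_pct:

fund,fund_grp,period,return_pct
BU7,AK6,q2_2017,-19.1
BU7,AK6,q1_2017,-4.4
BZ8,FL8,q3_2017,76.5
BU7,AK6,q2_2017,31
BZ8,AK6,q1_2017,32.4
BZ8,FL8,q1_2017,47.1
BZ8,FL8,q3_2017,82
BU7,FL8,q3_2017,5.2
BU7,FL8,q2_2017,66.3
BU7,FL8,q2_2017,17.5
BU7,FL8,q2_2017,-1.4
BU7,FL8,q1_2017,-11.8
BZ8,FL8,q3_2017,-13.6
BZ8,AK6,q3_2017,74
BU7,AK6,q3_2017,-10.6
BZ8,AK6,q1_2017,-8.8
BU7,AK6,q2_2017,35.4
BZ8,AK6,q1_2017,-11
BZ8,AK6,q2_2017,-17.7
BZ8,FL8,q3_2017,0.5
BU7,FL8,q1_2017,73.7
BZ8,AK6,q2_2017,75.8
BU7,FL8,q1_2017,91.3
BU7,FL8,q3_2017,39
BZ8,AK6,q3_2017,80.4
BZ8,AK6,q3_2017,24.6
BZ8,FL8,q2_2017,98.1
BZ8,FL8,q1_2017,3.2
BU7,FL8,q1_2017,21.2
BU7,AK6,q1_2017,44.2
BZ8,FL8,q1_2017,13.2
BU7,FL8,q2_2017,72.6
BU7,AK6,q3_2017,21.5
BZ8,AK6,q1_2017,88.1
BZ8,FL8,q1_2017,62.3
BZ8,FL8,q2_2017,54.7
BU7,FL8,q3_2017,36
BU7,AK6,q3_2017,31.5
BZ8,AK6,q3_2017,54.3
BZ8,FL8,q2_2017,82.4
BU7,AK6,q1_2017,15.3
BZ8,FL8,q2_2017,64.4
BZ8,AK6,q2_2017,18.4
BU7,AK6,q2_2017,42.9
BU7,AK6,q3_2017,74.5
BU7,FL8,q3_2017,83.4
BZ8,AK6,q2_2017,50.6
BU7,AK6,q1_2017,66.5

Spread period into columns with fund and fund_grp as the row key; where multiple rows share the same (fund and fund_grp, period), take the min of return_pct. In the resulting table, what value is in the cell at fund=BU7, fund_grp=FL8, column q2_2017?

Rows with fund=BU7, fund_grp=FL8 and period=q2_2017: return_pct values are 66.3, 17.5, -1.4, 72.6.
min(66.3, 17.5, -1.4, 72.6) = -1.4.

-1.4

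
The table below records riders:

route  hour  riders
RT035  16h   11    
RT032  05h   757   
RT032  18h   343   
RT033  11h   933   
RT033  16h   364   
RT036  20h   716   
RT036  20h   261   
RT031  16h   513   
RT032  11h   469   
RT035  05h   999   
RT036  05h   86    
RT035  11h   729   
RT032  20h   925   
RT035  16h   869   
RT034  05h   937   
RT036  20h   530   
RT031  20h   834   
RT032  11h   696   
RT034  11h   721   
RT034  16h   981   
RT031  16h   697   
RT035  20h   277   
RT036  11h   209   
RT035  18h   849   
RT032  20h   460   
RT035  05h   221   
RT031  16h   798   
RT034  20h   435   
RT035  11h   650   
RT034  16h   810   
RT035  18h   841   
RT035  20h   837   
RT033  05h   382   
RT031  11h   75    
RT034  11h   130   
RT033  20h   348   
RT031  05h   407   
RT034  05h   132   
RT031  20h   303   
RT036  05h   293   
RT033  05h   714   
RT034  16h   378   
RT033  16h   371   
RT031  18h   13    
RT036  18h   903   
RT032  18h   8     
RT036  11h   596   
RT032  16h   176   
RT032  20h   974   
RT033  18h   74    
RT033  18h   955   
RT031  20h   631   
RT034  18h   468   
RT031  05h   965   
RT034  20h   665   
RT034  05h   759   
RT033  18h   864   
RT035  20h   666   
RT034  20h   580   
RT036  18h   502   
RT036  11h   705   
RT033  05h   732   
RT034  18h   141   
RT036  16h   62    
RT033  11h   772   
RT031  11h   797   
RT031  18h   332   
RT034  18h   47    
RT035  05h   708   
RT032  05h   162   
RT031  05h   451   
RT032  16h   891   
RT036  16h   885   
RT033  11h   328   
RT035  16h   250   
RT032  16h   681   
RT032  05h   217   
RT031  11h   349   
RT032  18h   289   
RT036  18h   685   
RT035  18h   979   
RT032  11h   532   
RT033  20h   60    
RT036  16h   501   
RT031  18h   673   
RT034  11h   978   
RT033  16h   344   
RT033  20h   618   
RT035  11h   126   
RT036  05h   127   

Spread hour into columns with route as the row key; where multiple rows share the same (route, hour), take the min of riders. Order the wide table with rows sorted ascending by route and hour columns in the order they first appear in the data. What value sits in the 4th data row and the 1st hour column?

With rows sorted ascending by route, row 4 is route=RT034. hour columns in first-appearance order: 16h, 05h, 18h, 11h, 20h; column 1 is 16h.
Long rows with route=RT034, hour=16h: min(981, 810, 378) = 378.

378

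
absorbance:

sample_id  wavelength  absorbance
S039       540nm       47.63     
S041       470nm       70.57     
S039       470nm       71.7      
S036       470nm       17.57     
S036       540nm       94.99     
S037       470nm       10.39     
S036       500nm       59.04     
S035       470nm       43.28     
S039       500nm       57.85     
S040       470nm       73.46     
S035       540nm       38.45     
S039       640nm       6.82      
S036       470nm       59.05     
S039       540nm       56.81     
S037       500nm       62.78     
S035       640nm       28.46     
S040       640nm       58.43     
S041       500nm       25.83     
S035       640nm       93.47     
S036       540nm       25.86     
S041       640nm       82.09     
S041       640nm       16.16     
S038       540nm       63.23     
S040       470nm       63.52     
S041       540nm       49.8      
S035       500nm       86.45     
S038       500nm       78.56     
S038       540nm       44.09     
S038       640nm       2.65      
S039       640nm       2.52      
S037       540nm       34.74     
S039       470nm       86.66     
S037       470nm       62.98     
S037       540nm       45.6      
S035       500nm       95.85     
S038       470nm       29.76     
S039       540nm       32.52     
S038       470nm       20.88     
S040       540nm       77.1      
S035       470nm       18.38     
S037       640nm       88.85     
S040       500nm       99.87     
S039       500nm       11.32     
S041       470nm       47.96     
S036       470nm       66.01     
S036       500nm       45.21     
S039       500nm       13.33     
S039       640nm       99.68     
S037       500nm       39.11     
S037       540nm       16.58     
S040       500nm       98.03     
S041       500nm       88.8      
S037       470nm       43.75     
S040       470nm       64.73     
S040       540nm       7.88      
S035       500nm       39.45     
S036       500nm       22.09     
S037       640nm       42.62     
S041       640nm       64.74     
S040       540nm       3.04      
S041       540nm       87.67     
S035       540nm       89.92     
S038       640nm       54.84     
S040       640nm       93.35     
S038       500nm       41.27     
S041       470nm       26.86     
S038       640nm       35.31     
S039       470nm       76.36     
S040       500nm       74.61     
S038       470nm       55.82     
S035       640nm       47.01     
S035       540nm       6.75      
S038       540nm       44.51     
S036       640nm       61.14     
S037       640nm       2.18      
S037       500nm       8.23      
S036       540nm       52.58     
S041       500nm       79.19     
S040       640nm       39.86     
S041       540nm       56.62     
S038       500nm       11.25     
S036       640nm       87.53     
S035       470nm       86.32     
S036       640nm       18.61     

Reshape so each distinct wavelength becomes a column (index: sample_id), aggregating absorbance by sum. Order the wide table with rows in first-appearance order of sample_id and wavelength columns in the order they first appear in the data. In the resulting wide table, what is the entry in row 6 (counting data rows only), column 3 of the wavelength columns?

272.51

With rows in first-appearance order of sample_id, row 6 is sample_id=S040. wavelength columns in first-appearance order: 540nm, 470nm, 500nm, 640nm; column 3 is 500nm.
Long rows with sample_id=S040, wavelength=500nm: 99.87 + 98.03 + 74.61 = 272.51.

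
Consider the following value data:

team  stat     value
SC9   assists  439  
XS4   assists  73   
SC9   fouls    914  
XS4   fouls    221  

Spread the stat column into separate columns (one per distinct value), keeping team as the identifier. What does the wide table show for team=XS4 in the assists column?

73

Wide layout: rows indexed by team, columns are the 2 distinct stat values (assists, fouls).
Cell (team=XS4, stat=assists) draws from the long row where team=XS4 and stat=assists, which has value=73.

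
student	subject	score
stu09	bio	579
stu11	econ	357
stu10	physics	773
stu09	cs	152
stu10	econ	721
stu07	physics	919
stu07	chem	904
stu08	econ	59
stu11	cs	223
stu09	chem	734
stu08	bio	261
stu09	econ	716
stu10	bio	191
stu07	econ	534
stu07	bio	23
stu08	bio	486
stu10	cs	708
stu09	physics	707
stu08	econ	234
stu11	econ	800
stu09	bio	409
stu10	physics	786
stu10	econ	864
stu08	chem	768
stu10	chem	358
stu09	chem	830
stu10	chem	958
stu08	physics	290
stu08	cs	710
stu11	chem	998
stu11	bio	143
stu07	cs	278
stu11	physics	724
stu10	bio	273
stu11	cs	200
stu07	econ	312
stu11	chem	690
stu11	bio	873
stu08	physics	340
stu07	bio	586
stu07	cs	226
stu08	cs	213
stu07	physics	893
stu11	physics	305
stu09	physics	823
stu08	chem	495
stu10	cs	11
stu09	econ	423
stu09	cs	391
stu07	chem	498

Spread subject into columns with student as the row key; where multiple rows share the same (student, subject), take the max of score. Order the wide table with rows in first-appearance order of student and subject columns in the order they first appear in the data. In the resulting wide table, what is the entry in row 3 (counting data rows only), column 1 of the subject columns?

With rows in first-appearance order of student, row 3 is student=stu10. subject columns in first-appearance order: bio, econ, physics, cs, chem; column 1 is bio.
Long rows with student=stu10, subject=bio: max(191, 273) = 273.

273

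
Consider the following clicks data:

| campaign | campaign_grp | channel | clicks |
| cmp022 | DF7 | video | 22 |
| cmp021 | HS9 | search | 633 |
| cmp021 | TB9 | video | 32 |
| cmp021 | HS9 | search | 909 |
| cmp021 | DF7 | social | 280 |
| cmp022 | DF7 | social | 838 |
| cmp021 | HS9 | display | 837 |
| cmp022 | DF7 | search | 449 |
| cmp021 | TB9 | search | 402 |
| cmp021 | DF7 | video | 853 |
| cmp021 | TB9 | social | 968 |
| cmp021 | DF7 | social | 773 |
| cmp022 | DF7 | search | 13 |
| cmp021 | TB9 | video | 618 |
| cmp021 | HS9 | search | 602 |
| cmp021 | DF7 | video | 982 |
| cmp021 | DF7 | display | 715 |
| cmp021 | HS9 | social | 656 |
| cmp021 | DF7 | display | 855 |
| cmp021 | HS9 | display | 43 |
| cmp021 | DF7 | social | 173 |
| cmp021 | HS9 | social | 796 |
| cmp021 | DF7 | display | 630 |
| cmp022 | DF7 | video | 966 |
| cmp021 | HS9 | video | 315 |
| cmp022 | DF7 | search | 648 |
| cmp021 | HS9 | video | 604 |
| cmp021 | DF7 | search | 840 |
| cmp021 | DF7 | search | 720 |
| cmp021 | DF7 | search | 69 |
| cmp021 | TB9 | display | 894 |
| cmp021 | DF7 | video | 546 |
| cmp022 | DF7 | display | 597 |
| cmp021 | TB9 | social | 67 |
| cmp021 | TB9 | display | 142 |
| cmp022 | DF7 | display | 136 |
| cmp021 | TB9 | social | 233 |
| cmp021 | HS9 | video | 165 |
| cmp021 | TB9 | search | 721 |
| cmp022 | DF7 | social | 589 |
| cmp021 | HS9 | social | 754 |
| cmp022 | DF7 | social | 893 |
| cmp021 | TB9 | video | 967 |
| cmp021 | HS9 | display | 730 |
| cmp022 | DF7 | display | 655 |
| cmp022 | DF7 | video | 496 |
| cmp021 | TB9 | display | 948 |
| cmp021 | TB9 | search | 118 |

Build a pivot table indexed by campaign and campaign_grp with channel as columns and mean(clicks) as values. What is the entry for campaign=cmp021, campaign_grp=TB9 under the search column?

Rows with campaign=cmp021, campaign_grp=TB9 and channel=search: clicks values are 402, 721, 118.
(402 + 721 + 118) / 3 = 413.67.

413.67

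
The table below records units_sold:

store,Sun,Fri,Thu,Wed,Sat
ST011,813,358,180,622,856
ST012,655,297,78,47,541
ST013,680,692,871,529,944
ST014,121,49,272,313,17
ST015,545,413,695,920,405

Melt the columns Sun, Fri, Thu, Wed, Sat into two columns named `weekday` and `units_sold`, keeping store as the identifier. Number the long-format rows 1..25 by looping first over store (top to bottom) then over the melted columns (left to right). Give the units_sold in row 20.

17

25 rows total (5 × 5). Row 20: index ⌊(20-1)/5⌋ = 3 into store → ST014; (20-1) mod 5 = 4 into the melted columns → Sat.
So row 20 is (ST014, Sat, 17); units_sold = 17.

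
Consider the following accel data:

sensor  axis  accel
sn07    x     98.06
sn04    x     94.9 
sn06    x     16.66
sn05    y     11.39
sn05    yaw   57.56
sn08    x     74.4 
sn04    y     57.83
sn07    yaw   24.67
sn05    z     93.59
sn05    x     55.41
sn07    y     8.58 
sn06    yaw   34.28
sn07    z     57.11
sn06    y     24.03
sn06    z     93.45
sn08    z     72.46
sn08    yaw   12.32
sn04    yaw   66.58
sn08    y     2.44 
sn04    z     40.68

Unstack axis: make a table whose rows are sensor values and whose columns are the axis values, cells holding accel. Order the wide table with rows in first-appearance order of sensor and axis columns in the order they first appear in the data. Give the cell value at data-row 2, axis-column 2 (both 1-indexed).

57.83

With rows in first-appearance order of sensor, row 2 is sensor=sn04. axis columns in first-appearance order: x, y, yaw, z; column 2 is y.
Long rows with sensor=sn04, axis=y: accel = 57.83.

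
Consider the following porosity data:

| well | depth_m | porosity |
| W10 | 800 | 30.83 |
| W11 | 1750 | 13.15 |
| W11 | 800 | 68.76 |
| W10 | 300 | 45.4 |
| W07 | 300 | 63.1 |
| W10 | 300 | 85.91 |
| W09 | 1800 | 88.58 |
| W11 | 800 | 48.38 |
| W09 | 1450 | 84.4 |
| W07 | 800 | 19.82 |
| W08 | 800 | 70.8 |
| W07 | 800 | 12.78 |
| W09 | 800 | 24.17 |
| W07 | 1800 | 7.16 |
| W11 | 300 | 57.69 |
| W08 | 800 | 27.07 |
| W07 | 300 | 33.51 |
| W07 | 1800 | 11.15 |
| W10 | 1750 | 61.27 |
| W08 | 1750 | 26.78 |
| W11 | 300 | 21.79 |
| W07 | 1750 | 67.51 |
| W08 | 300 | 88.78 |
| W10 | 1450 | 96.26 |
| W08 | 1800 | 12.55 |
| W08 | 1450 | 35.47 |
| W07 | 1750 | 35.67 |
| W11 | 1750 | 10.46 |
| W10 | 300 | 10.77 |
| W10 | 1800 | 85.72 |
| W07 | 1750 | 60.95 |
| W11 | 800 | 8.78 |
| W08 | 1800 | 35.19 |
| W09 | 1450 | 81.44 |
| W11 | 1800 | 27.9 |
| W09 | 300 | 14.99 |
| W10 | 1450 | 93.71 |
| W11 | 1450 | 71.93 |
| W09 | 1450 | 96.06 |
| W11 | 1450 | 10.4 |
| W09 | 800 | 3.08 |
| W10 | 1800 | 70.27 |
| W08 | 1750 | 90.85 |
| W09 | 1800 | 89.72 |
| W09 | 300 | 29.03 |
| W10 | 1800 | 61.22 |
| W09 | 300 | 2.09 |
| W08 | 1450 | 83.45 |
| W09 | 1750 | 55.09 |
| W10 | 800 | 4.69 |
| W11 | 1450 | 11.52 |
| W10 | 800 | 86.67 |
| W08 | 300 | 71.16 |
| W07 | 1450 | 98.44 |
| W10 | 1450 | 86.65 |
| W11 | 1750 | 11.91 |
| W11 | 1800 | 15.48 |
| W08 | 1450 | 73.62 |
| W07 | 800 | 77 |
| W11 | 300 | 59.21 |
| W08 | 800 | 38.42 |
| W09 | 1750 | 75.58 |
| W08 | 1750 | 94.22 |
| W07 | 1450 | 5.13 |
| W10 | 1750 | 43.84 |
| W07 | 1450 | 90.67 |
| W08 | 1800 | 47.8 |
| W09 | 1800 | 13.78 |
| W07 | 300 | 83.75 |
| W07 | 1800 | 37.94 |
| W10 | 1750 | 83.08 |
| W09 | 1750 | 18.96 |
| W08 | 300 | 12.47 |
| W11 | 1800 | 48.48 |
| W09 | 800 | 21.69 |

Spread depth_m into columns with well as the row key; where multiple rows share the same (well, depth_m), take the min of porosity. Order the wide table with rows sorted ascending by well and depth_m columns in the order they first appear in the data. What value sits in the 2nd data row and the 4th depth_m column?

With rows sorted ascending by well, row 2 is well=W08. depth_m columns in first-appearance order: 800, 1750, 300, 1800, 1450; column 4 is 1800.
Long rows with well=W08, depth_m=1800: min(12.55, 35.19, 47.8) = 12.55.

12.55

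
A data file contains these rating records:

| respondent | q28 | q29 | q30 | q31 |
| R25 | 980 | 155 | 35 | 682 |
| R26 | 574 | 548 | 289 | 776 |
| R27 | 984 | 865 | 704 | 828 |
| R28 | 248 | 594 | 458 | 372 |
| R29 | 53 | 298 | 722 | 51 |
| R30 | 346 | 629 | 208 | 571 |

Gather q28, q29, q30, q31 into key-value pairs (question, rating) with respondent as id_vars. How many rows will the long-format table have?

6 respondent values × 4 melted columns = 24 rows.

24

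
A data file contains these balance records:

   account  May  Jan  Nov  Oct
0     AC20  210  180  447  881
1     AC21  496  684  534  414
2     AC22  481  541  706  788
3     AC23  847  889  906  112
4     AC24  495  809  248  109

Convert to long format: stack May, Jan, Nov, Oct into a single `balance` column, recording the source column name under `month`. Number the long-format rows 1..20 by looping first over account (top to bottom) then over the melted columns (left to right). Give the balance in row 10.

541

20 rows total (5 × 4). Row 10: index ⌊(10-1)/4⌋ = 2 into account → AC22; (10-1) mod 4 = 1 into the melted columns → Jan.
So row 10 is (AC22, Jan, 541); balance = 541.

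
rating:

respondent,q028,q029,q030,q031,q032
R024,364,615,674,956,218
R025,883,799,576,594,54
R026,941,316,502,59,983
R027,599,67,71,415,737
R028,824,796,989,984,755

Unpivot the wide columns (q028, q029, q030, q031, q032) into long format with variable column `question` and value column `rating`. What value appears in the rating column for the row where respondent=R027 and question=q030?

71

Unpivoting turns each (respondent, wide-column) pair into one long row.
The wide cell at row R027, column q030 holds 71, so the long row (R027, q030) has rating=71.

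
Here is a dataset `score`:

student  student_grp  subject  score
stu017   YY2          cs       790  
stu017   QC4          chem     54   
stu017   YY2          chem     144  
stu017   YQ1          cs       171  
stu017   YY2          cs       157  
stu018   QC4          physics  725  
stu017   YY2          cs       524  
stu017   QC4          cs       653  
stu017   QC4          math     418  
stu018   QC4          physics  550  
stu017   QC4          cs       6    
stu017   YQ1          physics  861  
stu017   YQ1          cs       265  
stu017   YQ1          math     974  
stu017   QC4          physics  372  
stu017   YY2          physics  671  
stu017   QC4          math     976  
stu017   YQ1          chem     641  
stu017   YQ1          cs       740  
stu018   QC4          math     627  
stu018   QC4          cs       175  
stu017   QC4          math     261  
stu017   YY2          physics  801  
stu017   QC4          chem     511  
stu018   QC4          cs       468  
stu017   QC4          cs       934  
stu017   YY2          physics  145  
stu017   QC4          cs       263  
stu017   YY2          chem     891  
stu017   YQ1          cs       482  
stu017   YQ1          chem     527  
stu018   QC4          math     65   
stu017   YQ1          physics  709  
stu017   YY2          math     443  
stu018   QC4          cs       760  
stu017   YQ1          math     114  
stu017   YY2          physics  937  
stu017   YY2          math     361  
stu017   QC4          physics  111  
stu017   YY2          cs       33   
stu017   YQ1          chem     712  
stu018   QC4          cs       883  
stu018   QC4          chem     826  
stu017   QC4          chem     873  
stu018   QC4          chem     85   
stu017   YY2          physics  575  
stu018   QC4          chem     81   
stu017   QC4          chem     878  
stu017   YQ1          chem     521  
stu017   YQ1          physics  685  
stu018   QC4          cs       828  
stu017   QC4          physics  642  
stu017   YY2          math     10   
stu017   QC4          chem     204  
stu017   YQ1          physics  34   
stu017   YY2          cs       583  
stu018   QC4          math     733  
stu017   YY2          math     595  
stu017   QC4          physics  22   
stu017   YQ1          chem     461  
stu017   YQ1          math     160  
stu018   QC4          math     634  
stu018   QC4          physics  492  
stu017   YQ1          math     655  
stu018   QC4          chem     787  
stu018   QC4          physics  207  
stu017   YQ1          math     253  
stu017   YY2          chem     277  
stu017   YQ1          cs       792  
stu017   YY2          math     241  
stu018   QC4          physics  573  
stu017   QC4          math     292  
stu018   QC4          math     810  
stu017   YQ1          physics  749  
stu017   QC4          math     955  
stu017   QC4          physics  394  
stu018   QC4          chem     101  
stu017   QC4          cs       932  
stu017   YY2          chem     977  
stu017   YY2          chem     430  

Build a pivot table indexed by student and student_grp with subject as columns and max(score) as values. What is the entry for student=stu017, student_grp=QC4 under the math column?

976

Rows with student=stu017, student_grp=QC4 and subject=math: score values are 418, 976, 261, 292, 955.
max(418, 976, 261, 292, 955) = 976.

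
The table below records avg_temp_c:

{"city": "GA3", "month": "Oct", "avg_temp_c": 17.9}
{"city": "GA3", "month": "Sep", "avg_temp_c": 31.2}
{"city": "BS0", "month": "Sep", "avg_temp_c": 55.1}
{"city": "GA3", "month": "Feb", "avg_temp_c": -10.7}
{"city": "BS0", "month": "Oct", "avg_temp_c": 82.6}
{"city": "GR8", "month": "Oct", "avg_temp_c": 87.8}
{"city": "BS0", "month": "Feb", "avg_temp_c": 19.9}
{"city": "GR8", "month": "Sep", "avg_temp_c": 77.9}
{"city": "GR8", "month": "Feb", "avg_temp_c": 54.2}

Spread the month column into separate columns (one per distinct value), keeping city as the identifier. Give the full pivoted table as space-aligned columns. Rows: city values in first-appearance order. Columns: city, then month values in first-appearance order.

Columns: city plus the 3 distinct month values (Oct, Sep, Feb).
For example, row GA3 column Oct takes avg_temp_c=17.9 from the long row (GA3, Oct).

city  Oct   Sep   Feb  
GA3   17.9  31.2  -10.7
BS0   82.6  55.1  19.9 
GR8   87.8  77.9  54.2 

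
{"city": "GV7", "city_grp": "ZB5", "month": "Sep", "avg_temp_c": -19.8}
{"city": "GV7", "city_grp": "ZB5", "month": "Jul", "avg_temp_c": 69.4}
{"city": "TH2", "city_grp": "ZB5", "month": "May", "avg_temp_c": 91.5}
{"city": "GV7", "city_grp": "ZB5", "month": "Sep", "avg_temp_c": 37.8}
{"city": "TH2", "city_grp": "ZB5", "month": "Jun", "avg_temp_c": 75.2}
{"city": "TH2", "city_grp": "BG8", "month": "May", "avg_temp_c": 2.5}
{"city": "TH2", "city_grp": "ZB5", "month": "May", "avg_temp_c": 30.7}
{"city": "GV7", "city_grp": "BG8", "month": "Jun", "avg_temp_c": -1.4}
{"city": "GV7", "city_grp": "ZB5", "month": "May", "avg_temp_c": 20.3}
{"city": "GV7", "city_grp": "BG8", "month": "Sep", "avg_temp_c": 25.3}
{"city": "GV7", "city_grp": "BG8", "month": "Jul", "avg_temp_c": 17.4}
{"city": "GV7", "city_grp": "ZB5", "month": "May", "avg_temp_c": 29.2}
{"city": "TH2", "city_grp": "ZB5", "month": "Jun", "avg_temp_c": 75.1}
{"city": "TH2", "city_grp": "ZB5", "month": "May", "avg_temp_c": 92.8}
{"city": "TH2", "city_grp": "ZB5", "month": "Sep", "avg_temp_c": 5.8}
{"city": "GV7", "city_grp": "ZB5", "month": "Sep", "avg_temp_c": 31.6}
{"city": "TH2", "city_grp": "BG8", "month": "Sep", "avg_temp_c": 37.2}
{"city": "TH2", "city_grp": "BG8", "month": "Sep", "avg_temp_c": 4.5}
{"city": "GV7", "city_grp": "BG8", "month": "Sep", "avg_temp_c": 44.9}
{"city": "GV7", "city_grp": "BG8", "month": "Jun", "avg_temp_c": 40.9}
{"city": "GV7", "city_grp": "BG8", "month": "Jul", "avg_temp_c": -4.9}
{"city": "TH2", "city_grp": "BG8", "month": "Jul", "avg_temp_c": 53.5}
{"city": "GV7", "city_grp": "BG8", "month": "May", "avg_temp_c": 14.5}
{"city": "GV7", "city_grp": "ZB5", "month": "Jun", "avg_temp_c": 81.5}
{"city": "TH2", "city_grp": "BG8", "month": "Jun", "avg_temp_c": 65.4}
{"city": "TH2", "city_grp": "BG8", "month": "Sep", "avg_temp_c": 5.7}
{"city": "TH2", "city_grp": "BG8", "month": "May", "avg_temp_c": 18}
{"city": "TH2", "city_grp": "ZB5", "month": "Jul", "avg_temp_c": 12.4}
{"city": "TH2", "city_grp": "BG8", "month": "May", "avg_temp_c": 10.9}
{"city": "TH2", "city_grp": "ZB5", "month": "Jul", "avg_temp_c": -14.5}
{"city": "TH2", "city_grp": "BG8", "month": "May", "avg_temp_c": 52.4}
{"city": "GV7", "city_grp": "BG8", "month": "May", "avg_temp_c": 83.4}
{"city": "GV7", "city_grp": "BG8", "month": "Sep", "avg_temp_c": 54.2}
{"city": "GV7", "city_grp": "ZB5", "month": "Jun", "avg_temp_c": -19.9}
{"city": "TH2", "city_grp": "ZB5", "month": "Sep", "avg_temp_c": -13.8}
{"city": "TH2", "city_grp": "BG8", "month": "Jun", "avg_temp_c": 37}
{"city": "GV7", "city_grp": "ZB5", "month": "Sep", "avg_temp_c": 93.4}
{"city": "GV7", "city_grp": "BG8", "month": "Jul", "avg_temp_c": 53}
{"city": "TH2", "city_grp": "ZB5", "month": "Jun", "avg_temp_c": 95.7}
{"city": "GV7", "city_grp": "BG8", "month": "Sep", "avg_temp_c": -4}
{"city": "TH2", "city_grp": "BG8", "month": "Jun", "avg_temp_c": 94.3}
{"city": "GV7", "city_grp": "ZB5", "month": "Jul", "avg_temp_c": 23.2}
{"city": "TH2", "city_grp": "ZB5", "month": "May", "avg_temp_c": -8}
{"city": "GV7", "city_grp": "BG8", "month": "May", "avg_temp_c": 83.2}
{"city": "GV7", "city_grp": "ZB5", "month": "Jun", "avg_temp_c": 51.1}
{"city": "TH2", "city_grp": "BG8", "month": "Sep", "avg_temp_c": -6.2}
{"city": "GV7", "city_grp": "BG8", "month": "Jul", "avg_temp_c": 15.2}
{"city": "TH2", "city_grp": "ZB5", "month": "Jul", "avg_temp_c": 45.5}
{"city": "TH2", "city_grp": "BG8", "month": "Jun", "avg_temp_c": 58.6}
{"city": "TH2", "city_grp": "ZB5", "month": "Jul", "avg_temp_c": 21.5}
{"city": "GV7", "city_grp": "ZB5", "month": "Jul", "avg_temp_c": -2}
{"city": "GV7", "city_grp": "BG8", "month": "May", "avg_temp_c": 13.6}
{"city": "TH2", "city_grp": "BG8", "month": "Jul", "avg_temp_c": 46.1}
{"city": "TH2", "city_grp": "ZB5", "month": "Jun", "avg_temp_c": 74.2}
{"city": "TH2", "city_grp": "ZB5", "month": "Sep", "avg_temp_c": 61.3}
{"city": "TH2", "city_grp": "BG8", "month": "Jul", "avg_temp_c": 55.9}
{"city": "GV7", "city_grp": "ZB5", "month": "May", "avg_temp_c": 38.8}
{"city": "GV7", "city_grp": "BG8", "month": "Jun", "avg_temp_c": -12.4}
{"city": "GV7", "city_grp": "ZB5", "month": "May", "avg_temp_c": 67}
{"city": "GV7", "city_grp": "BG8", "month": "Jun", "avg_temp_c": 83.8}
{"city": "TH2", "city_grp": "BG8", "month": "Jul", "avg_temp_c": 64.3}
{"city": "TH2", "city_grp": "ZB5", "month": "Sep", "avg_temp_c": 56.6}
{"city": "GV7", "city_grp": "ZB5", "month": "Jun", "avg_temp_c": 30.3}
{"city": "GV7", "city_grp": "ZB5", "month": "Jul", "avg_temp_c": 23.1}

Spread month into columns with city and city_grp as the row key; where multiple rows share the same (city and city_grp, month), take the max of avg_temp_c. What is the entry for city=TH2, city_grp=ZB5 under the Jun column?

95.7

Rows with city=TH2, city_grp=ZB5 and month=Jun: avg_temp_c values are 75.2, 75.1, 95.7, 74.2.
max(75.2, 75.1, 95.7, 74.2) = 95.7.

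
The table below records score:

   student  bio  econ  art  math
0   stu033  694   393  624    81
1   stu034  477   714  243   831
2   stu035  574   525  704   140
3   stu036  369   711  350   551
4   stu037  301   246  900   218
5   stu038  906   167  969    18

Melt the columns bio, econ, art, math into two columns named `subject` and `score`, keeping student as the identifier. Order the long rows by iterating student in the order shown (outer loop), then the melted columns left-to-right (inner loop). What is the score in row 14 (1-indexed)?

24 rows total (6 × 4). Row 14: index ⌊(14-1)/4⌋ = 3 into student → stu036; (14-1) mod 4 = 1 into the melted columns → econ.
So row 14 is (stu036, econ, 711); score = 711.

711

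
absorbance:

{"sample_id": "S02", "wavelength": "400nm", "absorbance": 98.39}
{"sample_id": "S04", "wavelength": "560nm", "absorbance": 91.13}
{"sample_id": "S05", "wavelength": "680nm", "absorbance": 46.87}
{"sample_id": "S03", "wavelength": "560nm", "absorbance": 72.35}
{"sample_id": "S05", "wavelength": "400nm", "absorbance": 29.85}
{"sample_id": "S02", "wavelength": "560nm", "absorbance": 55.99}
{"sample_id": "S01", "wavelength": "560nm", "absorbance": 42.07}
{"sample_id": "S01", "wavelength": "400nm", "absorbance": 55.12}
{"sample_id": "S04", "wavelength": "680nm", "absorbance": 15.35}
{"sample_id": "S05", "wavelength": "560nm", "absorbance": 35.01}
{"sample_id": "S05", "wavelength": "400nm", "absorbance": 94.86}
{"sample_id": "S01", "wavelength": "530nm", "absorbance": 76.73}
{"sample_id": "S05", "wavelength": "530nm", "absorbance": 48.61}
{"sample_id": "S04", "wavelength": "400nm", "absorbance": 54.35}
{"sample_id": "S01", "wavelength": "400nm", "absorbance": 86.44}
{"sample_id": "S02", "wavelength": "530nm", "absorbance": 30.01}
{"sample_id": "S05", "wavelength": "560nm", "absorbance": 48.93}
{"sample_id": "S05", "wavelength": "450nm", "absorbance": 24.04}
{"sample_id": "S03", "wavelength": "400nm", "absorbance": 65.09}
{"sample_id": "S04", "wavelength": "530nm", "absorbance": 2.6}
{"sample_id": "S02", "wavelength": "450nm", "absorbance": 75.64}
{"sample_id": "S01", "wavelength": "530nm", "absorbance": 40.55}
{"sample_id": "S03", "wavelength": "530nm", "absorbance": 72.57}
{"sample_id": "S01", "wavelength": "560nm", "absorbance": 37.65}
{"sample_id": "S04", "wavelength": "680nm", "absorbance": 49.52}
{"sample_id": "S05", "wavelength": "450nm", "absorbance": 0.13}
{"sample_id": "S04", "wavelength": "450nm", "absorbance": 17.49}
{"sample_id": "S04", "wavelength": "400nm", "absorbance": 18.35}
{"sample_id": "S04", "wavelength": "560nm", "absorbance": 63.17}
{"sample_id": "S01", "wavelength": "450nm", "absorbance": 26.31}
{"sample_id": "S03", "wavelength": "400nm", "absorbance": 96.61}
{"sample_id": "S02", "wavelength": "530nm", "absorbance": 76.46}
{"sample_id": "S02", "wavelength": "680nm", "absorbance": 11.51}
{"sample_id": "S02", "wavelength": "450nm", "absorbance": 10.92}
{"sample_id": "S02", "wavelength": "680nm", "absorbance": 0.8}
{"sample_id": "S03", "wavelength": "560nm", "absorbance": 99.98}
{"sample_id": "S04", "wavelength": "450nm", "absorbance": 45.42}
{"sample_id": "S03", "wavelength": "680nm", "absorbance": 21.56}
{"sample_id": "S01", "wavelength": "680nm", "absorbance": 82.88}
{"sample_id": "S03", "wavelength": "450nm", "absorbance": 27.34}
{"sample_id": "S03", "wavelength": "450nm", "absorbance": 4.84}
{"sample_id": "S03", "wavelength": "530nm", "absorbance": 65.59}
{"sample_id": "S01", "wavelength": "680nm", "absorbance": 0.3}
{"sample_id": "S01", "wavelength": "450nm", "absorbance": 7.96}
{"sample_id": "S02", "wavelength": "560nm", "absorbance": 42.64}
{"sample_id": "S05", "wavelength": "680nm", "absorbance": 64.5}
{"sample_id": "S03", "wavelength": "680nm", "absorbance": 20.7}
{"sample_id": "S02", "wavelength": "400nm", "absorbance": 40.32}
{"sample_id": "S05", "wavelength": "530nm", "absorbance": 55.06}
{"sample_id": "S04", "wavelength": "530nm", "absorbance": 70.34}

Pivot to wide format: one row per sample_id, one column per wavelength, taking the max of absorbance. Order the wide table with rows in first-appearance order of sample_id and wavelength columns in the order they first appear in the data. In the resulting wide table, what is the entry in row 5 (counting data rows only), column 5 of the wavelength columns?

With rows in first-appearance order of sample_id, row 5 is sample_id=S01. wavelength columns in first-appearance order: 400nm, 560nm, 680nm, 530nm, 450nm; column 5 is 450nm.
Long rows with sample_id=S01, wavelength=450nm: max(26.31, 7.96) = 26.31.

26.31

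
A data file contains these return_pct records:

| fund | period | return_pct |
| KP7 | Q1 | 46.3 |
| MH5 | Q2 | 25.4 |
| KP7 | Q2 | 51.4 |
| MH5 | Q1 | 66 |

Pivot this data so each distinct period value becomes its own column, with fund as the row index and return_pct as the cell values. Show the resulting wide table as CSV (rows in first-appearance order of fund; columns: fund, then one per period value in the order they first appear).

fund,Q1,Q2
KP7,46.3,51.4
MH5,66,25.4

Columns: fund plus the 2 distinct period values (Q1, Q2).
For example, row KP7 column Q1 takes return_pct=46.3 from the long row (KP7, Q1).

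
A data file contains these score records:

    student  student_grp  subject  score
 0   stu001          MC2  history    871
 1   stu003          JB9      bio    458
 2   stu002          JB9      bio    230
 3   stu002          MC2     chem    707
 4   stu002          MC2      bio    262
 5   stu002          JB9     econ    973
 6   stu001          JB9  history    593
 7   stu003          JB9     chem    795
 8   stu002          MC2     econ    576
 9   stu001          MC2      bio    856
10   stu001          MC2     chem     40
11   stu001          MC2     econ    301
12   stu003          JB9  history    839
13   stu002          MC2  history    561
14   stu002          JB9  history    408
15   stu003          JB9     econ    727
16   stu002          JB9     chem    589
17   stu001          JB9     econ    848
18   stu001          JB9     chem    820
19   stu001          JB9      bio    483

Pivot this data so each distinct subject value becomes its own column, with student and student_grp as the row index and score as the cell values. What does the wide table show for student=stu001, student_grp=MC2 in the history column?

Wide layout: rows indexed by student and student_grp, columns are the 4 distinct subject values (history, bio, chem, econ).
Cell (student=stu001, student_grp=MC2, subject=history) draws from the long row where student=stu001, student_grp=MC2 and subject=history, which has score=871.

871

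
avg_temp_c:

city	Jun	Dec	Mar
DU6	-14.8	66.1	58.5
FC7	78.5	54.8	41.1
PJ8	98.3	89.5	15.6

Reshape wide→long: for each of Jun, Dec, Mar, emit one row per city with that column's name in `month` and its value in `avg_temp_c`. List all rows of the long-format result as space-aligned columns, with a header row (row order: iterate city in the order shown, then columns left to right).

Each (city, column) pair becomes one row: 3 × 3 = 9 rows.
For example, (DU6, Jun) → avg_temp_c=-14.8.

city  month  avg_temp_c
DU6   Jun    -14.8     
DU6   Dec    66.1      
DU6   Mar    58.5      
FC7   Jun    78.5      
FC7   Dec    54.8      
FC7   Mar    41.1      
PJ8   Jun    98.3      
PJ8   Dec    89.5      
PJ8   Mar    15.6      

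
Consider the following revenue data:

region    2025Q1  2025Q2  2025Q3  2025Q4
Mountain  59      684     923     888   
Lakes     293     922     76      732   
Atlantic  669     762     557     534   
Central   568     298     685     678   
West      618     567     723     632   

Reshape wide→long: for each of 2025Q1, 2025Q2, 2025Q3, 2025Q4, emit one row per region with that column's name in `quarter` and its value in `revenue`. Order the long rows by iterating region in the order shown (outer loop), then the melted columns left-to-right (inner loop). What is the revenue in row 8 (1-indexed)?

732

20 rows total (5 × 4). Row 8: index ⌊(8-1)/4⌋ = 1 into region → Lakes; (8-1) mod 4 = 3 into the melted columns → 2025Q4.
So row 8 is (Lakes, 2025Q4, 732); revenue = 732.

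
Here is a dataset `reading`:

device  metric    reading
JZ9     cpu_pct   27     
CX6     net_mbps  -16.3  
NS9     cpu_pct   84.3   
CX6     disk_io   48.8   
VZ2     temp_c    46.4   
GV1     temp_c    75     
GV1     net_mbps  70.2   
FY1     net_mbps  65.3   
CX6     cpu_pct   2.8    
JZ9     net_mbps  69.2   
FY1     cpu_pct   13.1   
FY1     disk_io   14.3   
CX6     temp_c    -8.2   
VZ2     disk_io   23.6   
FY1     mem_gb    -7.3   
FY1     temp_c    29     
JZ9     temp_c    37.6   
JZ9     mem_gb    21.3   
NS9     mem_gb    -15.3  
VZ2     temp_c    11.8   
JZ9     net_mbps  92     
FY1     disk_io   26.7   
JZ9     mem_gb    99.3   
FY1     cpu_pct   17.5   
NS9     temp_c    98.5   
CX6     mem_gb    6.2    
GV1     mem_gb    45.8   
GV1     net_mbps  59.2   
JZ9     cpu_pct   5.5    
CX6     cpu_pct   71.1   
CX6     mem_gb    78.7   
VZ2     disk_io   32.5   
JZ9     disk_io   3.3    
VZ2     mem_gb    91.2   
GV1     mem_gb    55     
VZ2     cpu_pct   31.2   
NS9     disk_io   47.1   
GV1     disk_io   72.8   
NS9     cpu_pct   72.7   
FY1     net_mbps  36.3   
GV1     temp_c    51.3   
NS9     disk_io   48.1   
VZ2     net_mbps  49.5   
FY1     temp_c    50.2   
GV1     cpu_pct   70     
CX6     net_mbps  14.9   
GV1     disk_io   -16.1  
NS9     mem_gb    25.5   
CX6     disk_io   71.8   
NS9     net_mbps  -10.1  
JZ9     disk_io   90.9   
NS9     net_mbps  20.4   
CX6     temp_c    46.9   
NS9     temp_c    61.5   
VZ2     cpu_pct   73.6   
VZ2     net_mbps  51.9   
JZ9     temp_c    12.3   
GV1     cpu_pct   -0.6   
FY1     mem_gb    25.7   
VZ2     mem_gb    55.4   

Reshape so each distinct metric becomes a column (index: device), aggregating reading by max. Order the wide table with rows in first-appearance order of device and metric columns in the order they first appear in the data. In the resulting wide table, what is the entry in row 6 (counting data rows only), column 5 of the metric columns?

25.7

With rows in first-appearance order of device, row 6 is device=FY1. metric columns in first-appearance order: cpu_pct, net_mbps, disk_io, temp_c, mem_gb; column 5 is mem_gb.
Long rows with device=FY1, metric=mem_gb: max(-7.3, 25.7) = 25.7.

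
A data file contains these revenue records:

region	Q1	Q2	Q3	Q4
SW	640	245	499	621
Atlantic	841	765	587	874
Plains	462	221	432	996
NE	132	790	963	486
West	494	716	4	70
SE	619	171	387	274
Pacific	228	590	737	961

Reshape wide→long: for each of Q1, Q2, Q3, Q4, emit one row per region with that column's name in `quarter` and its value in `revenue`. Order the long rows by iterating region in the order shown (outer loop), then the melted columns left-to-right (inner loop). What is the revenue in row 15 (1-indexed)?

28 rows total (7 × 4). Row 15: index ⌊(15-1)/4⌋ = 3 into region → NE; (15-1) mod 4 = 2 into the melted columns → Q3.
So row 15 is (NE, Q3, 963); revenue = 963.

963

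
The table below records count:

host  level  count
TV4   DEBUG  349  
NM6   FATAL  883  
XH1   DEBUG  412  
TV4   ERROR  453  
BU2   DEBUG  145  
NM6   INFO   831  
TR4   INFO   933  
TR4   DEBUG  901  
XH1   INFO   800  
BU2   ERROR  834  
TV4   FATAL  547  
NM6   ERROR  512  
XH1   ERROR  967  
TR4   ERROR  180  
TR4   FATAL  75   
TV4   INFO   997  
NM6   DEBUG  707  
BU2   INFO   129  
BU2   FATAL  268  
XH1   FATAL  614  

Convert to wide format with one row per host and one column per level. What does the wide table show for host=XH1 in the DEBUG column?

412

Wide layout: rows indexed by host, columns are the 4 distinct level values (DEBUG, FATAL, ERROR, INFO).
Cell (host=XH1, level=DEBUG) draws from the long row where host=XH1 and level=DEBUG, which has count=412.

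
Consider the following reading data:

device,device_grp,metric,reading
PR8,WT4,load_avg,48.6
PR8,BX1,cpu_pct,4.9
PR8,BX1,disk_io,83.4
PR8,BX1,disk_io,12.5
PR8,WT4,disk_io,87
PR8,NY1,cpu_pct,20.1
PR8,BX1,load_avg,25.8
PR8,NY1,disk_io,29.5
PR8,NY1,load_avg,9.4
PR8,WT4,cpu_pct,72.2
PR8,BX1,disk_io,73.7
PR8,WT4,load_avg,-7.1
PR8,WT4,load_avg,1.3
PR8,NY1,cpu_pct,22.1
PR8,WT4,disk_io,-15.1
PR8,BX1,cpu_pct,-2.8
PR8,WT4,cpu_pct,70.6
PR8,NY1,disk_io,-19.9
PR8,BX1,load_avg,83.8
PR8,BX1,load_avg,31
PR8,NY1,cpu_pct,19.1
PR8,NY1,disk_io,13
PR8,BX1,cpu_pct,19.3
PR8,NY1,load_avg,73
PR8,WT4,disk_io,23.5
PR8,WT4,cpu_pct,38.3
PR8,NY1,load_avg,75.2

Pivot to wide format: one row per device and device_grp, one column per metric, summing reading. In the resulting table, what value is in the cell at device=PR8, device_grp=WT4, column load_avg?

42.8

Rows with device=PR8, device_grp=WT4 and metric=load_avg: reading values are 48.6, -7.1, 1.3.
48.6 + -7.1 + 1.3 = 42.8.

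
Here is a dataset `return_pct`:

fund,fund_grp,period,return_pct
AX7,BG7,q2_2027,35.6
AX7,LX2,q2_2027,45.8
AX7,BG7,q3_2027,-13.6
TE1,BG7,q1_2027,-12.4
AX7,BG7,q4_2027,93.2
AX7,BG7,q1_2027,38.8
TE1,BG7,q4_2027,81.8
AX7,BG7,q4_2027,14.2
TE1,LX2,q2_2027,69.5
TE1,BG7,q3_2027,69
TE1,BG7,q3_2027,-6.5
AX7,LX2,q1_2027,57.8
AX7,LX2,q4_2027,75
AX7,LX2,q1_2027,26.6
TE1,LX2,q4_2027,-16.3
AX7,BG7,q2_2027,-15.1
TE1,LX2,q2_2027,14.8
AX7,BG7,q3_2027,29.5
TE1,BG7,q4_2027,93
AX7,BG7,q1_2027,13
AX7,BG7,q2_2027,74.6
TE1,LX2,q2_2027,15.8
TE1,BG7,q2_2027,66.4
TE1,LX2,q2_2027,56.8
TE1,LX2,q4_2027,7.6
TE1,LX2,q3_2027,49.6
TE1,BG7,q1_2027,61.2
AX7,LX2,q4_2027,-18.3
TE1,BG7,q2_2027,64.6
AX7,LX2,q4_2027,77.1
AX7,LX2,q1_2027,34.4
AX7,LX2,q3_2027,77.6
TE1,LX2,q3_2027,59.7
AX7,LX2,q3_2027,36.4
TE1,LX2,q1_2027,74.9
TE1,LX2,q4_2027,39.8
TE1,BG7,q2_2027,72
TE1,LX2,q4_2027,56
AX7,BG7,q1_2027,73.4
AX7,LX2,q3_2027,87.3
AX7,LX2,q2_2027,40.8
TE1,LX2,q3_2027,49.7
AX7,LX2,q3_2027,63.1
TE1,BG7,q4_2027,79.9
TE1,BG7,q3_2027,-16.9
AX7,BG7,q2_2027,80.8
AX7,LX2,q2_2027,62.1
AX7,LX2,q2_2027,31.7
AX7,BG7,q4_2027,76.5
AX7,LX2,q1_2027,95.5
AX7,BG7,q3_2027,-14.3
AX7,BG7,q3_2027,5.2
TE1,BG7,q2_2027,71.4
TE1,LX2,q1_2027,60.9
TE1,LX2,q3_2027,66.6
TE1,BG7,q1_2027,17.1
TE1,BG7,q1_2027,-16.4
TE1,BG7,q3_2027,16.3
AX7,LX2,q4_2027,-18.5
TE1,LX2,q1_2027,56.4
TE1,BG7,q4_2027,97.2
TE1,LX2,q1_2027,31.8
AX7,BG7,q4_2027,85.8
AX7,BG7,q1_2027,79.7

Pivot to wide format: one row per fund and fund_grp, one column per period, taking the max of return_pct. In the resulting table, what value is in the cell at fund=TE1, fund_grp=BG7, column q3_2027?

Rows with fund=TE1, fund_grp=BG7 and period=q3_2027: return_pct values are 69, -6.5, -16.9, 16.3.
max(69, -6.5, -16.9, 16.3) = 69.

69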